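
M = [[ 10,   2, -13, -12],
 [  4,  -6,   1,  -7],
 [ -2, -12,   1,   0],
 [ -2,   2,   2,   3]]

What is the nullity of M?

Row reduce to echelon form.
R2 ← R2 − (2/5)·R1: [0, -34/5, 31/5, -11/5]
R3 ← R3 + (1/5)·R1: [0, -58/5, -8/5, -12/5]
R4 ← R4 + (1/5)·R1: [0, 12/5, -3/5, 3/5]
R3 ← R3 − (29/17)·R2: [0, 0, -207/17, 23/17]
R4 ← R4 + (6/17)·R2: [0, 0, 27/17, -3/17]
R4 ← R4 + (3/23)·R3: [0, 0, 0, 0]
3 nonzero rows, so rank(M) = 3.
M has 4 columns; by rank–nullity, nullity = 4 − 3 = 1.

1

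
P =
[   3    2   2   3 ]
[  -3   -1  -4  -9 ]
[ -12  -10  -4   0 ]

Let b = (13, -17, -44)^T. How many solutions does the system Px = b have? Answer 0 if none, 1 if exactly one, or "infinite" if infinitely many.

Row reduce the augmented matrix [P | b].
R2 ← R2 + R1: [0, 1, -2, -6, -4]
R3 ← R3 + (4)·R1: [0, -2, 4, 12, 8]
R3 ← R3 + (2)·R2: [0, 0, 0, 0, 0]
The echelon form has 2 nonzero rows, and every pivot lies in the first 4 columns, so rank(P) = rank([P|b]) = 2.
The system is consistent.
rank = 2 < 4 unknowns, so there are infinitely many solutions.

infinite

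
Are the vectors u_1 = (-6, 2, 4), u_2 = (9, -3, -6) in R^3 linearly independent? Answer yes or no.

Form the matrix with these vectors as rows and row reduce.
R2 ← R2 + (3/2)·R1: [0, 0, 0]
1 nonzero row, so the 2 vectors span a space of dimension 1.
Since 1 < 2, the vectors are linearly dependent.

no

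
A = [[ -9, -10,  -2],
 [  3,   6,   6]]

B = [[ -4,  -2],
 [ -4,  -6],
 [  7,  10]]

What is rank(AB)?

First compute AB:
[[ 62,  58],
 [  6,  18]]
Now row reduce the product.
R2 ← R2 − (3/31)·R1: [0, 384/31]
2 nonzero rows, so rank(AB) = 2.

2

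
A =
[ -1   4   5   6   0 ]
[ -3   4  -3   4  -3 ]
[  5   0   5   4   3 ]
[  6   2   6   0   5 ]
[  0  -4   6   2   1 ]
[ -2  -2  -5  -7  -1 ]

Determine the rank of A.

Row reduce to echelon form.
R2 ← R2 − (3)·R1: [0, -8, -18, -14, -3]
R3 ← R3 + (5)·R1: [0, 20, 30, 34, 3]
R4 ← R4 + (6)·R1: [0, 26, 36, 36, 5]
R6 ← R6 − (2)·R1: [0, -10, -15, -19, -1]
R3 ← R3 + (5/2)·R2: [0, 0, -15, -1, -9/2]
R4 ← R4 + (13/4)·R2: [0, 0, -45/2, -19/2, -19/4]
R5 ← R5 − (1/2)·R2: [0, 0, 15, 9, 5/2]
R6 ← R6 − (5/4)·R2: [0, 0, 15/2, -3/2, 11/4]
R4 ← R4 − (3/2)·R3: [0, 0, 0, -8, 2]
R5 ← R5 + R3: [0, 0, 0, 8, -2]
R6 ← R6 + (1/2)·R3: [0, 0, 0, -2, 1/2]
R5 ← R5 + R4: [0, 0, 0, 0, 0]
R6 ← R6 − (1/4)·R4: [0, 0, 0, 0, 0]
Echelon form has 4 nonzero rows, so rank(A) = 4.

4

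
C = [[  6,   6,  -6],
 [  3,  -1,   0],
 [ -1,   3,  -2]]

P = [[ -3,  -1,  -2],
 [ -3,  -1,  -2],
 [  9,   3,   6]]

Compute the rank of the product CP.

First compute CP:
[[-90, -30, -60],
 [ -6,  -2,  -4],
 [-24,  -8, -16]]
Now row reduce the product.
R2 ← R2 − (1/15)·R1: [0, 0, 0]
R3 ← R3 − (4/15)·R1: [0, 0, 0]
1 nonzero row, so rank(CP) = 1.

1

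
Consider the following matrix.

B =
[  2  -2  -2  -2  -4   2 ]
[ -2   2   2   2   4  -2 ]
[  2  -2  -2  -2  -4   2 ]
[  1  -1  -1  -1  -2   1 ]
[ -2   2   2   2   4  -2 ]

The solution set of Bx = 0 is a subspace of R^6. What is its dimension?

Row reduce to echelon form.
R2 ← R2 + R1: [0, 0, 0, 0, 0, 0]
R3 ← R3 − R1: [0, 0, 0, 0, 0, 0]
R4 ← R4 − (1/2)·R1: [0, 0, 0, 0, 0, 0]
R5 ← R5 + R1: [0, 0, 0, 0, 0, 0]
1 nonzero row, so rank(B) = 1.
B has 6 columns; by rank–nullity, nullity = 6 − 1 = 5.

5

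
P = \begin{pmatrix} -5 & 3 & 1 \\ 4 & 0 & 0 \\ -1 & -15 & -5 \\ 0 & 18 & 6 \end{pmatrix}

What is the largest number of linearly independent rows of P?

Row reduce to echelon form.
R2 ← R2 + (4/5)·R1: [0, 12/5, 4/5]
R3 ← R3 − (1/5)·R1: [0, -78/5, -26/5]
R3 ← R3 + (13/2)·R2: [0, 0, 0]
R4 ← R4 − (15/2)·R2: [0, 0, 0]
Echelon form has 2 nonzero rows, so rank(P) = 2.
The rank gives the maximum number of linearly independent rows: 2.

2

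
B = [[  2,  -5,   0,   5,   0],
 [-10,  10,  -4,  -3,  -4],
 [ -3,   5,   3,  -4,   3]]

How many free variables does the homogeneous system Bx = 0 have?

2

Row reduce to echelon form.
R2 ← R2 + (5)·R1: [0, -15, -4, 22, -4]
R3 ← R3 + (3/2)·R1: [0, -5/2, 3, 7/2, 3]
R3 ← R3 − (1/6)·R2: [0, 0, 11/3, -1/6, 11/3]
3 nonzero rows, so rank(B) = 3.
B has 5 columns; by rank–nullity, nullity = 5 − 3 = 2.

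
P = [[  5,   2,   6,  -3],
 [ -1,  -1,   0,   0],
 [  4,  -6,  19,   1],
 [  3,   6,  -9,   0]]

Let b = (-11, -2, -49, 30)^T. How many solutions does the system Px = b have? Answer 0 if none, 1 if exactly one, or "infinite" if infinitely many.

1

Row reduce the augmented matrix [P | b].
R2 ← R2 + (1/5)·R1: [0, -3/5, 6/5, -3/5, -21/5]
R3 ← R3 − (4/5)·R1: [0, -38/5, 71/5, 17/5, -201/5]
R4 ← R4 − (3/5)·R1: [0, 24/5, -63/5, 9/5, 183/5]
R3 ← R3 − (38/3)·R2: [0, 0, -1, 11, 13]
R4 ← R4 + (8)·R2: [0, 0, -3, -3, 3]
R4 ← R4 − (3)·R3: [0, 0, 0, -36, -36]
The echelon form has 4 nonzero rows, and every pivot lies in the first 4 columns, so rank(P) = rank([P|b]) = 4.
The system is consistent.
rank = 4 = number of unknowns, so the solution is unique.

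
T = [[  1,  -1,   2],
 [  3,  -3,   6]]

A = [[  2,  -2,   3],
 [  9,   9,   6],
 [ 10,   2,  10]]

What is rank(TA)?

First compute TA:
[[ 13,  -7,  17],
 [ 39, -21,  51]]
Now row reduce the product.
R2 ← R2 − (3)·R1: [0, 0, 0]
1 nonzero row, so rank(TA) = 1.

1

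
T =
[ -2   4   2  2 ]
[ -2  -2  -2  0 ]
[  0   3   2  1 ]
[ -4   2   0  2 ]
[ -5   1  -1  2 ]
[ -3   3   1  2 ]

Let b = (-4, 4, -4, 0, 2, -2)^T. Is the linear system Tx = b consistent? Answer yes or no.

yes

Row reduce the augmented matrix [T | b].
R2 ← R2 − R1: [0, -6, -4, -2, 8]
R4 ← R4 − (2)·R1: [0, -6, -4, -2, 8]
R5 ← R5 − (5/2)·R1: [0, -9, -6, -3, 12]
R6 ← R6 − (3/2)·R1: [0, -3, -2, -1, 4]
R3 ← R3 + (1/2)·R2: [0, 0, 0, 0, 0]
R4 ← R4 − R2: [0, 0, 0, 0, 0]
R5 ← R5 − (3/2)·R2: [0, 0, 0, 0, 0]
R6 ← R6 − (1/2)·R2: [0, 0, 0, 0, 0]
The echelon form has 2 nonzero rows, and every pivot lies in the first 4 columns, so rank(T) = rank([T|b]) = 2.
The system is consistent.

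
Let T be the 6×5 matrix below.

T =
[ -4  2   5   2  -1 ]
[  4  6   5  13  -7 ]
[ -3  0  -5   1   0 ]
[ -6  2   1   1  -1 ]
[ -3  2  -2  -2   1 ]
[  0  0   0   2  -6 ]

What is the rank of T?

5

Row reduce to echelon form.
R2 ← R2 + R1: [0, 8, 10, 15, -8]
R3 ← R3 − (3/4)·R1: [0, -3/2, -35/4, -1/2, 3/4]
R4 ← R4 − (3/2)·R1: [0, -1, -13/2, -2, 1/2]
R5 ← R5 − (3/4)·R1: [0, 1/2, -23/4, -7/2, 7/4]
R3 ← R3 + (3/16)·R2: [0, 0, -55/8, 37/16, -3/4]
R4 ← R4 + (1/8)·R2: [0, 0, -21/4, -1/8, -1/2]
R5 ← R5 − (1/16)·R2: [0, 0, -51/8, -71/16, 9/4]
R4 ← R4 − (42/55)·R3: [0, 0, 0, -104/55, 4/55]
R5 ← R5 − (51/55)·R3: [0, 0, 0, -362/55, 162/55]
R5 ← R5 − (181/52)·R4: [0, 0, 0, 0, 35/13]
R6 ← R6 + (55/52)·R4: [0, 0, 0, 0, -77/13]
R6 ← R6 + (11/5)·R5: [0, 0, 0, 0, 0]
Echelon form has 5 nonzero rows, so rank(T) = 5.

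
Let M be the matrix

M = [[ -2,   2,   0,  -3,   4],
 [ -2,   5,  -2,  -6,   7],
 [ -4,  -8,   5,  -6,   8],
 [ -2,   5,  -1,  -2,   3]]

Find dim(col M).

Row reduce to echelon form.
R2 ← R2 − R1: [0, 3, -2, -3, 3]
R3 ← R3 − (2)·R1: [0, -12, 5, 0, 0]
R4 ← R4 − R1: [0, 3, -1, 1, -1]
R3 ← R3 + (4)·R2: [0, 0, -3, -12, 12]
R4 ← R4 − R2: [0, 0, 1, 4, -4]
R4 ← R4 + (1/3)·R3: [0, 0, 0, 0, 0]
Echelon form has 3 nonzero rows, so rank(M) = 3.
The column space has dimension equal to the rank: 3.

3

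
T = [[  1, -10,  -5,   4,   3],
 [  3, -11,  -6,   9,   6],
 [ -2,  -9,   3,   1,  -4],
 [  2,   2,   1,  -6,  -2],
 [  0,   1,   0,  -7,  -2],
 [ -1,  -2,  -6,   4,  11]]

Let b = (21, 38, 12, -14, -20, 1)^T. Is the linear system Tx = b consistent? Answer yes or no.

yes

Row reduce the augmented matrix [T | b].
R2 ← R2 − (3)·R1: [0, 19, 9, -3, -3, -25]
R3 ← R3 + (2)·R1: [0, -29, -7, 9, 2, 54]
R4 ← R4 − (2)·R1: [0, 22, 11, -14, -8, -56]
R6 ← R6 + R1: [0, -12, -11, 8, 14, 22]
R3 ← R3 + (29/19)·R2: [0, 0, 128/19, 84/19, -49/19, 301/19]
R4 ← R4 − (22/19)·R2: [0, 0, 11/19, -200/19, -86/19, -514/19]
R5 ← R5 − (1/19)·R2: [0, 0, -9/19, -130/19, -35/19, -355/19]
R6 ← R6 + (12/19)·R2: [0, 0, -101/19, 116/19, 230/19, 118/19]
R4 ← R4 − (11/128)·R3: [0, 0, 0, -349/32, -551/128, -3637/128]
R5 ← R5 + (9/128)·R3: [0, 0, 0, -209/32, -259/128, -2249/128]
R6 ← R6 + (101/128)·R3: [0, 0, 0, 307/32, 1289/128, 2395/128]
R5 ← R5 − (209/349)·R4: [0, 0, 0, 0, 387/698, -387/698]
R6 ← R6 + (307/349)·R4: [0, 0, 0, 0, 2193/349, -2193/349]
R6 ← R6 − (34/3)·R5: [0, 0, 0, 0, 0, 0]
The echelon form has 5 nonzero rows, and every pivot lies in the first 5 columns, so rank(T) = rank([T|b]) = 5.
The system is consistent.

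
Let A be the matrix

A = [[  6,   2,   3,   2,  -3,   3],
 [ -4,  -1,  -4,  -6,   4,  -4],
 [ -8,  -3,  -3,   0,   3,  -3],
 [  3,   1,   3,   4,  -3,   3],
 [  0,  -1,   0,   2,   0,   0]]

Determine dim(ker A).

Row reduce to echelon form.
R2 ← R2 + (2/3)·R1: [0, 1/3, -2, -14/3, 2, -2]
R3 ← R3 + (4/3)·R1: [0, -1/3, 1, 8/3, -1, 1]
R4 ← R4 − (1/2)·R1: [0, 0, 3/2, 3, -3/2, 3/2]
R3 ← R3 + R2: [0, 0, -1, -2, 1, -1]
R5 ← R5 + (3)·R2: [0, 0, -6, -12, 6, -6]
R4 ← R4 + (3/2)·R3: [0, 0, 0, 0, 0, 0]
R5 ← R5 − (6)·R3: [0, 0, 0, 0, 0, 0]
3 nonzero rows, so rank(A) = 3.
A has 6 columns; by rank–nullity, nullity = 6 − 3 = 3.

3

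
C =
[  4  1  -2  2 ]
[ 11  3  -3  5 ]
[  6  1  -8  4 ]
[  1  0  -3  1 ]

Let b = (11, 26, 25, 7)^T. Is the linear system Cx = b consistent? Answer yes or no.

yes

Row reduce the augmented matrix [C | b].
R2 ← R2 − (11/4)·R1: [0, 1/4, 5/2, -1/2, -17/4]
R3 ← R3 − (3/2)·R1: [0, -1/2, -5, 1, 17/2]
R4 ← R4 − (1/4)·R1: [0, -1/4, -5/2, 1/2, 17/4]
R3 ← R3 + (2)·R2: [0, 0, 0, 0, 0]
R4 ← R4 + R2: [0, 0, 0, 0, 0]
The echelon form has 2 nonzero rows, and every pivot lies in the first 4 columns, so rank(C) = rank([C|b]) = 2.
The system is consistent.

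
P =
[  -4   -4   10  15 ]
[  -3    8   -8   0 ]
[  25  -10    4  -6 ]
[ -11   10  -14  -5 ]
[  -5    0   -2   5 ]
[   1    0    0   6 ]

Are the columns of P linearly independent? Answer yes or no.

yes

Row reduce P to echelon form.
R2 ← R2 − (3/4)·R1: [0, 11, -31/2, -45/4]
R3 ← R3 + (25/4)·R1: [0, -35, 133/2, 351/4]
R4 ← R4 − (11/4)·R1: [0, 21, -83/2, -185/4]
R5 ← R5 − (5/4)·R1: [0, 5, -29/2, -55/4]
R6 ← R6 + (1/4)·R1: [0, -1, 5/2, 39/4]
R3 ← R3 + (35/11)·R2: [0, 0, 189/11, 1143/22]
R4 ← R4 − (21/11)·R2: [0, 0, -131/11, -545/22]
R5 ← R5 − (5/11)·R2: [0, 0, -82/11, -95/11]
R6 ← R6 + (1/11)·R2: [0, 0, 12/11, 96/11]
R4 ← R4 + (131/189)·R3: [0, 0, 0, 236/21]
R5 ← R5 + (82/189)·R3: [0, 0, 0, 292/21]
R6 ← R6 − (4/63)·R3: [0, 0, 0, 38/7]
R5 ← R5 − (73/59)·R4: [0, 0, 0, 0]
R6 ← R6 − (57/118)·R4: [0, 0, 0, 0]
4 pivots among 4 columns.
Every column is a pivot column, so the columns are linearly independent.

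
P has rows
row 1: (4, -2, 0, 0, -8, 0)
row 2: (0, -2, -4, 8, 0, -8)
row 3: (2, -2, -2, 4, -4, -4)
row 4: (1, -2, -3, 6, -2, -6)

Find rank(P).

2

Row reduce to echelon form.
R3 ← R3 − (1/2)·R1: [0, -1, -2, 4, 0, -4]
R4 ← R4 − (1/4)·R1: [0, -3/2, -3, 6, 0, -6]
R3 ← R3 − (1/2)·R2: [0, 0, 0, 0, 0, 0]
R4 ← R4 − (3/4)·R2: [0, 0, 0, 0, 0, 0]
Echelon form has 2 nonzero rows, so rank(P) = 2.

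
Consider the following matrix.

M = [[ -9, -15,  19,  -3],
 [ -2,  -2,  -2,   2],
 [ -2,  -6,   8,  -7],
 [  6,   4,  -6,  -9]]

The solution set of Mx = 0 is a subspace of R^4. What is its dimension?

0

Row reduce to echelon form.
R2 ← R2 − (2/9)·R1: [0, 4/3, -56/9, 8/3]
R3 ← R3 − (2/9)·R1: [0, -8/3, 34/9, -19/3]
R4 ← R4 + (2/3)·R1: [0, -6, 20/3, -11]
R3 ← R3 + (2)·R2: [0, 0, -26/3, -1]
R4 ← R4 + (9/2)·R2: [0, 0, -64/3, 1]
R4 ← R4 − (32/13)·R3: [0, 0, 0, 45/13]
4 nonzero rows, so rank(M) = 4.
M has 4 columns; by rank–nullity, nullity = 4 − 4 = 0.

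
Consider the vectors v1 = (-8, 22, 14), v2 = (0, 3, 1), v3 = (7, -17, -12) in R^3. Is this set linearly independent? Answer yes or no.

Form the matrix with these vectors as rows and row reduce.
R3 ← R3 + (7/8)·R1: [0, 9/4, 1/4]
R3 ← R3 − (3/4)·R2: [0, 0, -1/2]
3 nonzero rows, so the 3 vectors span a space of dimension 3.
Since 3 = 3, the vectors are linearly independent.

yes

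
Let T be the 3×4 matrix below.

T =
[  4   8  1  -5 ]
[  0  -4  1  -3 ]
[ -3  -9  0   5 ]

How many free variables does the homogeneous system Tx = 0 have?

1

Row reduce to echelon form.
R3 ← R3 + (3/4)·R1: [0, -3, 3/4, 5/4]
R3 ← R3 − (3/4)·R2: [0, 0, 0, 7/2]
3 nonzero rows, so rank(T) = 3.
T has 4 columns; by rank–nullity, nullity = 4 − 3 = 1.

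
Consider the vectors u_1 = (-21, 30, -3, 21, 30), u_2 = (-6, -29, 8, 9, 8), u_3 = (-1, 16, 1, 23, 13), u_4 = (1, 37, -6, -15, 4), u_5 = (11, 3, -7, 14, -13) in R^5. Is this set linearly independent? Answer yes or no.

yes

Form the matrix with these vectors as rows and row reduce.
R2 ← R2 − (2/7)·R1: [0, -263/7, 62/7, 3, -4/7]
R3 ← R3 − (1/21)·R1: [0, 102/7, 8/7, 22, 81/7]
R4 ← R4 + (1/21)·R1: [0, 269/7, -43/7, -14, 38/7]
R5 ← R5 + (11/21)·R1: [0, 131/7, -60/7, 25, 19/7]
R3 ← R3 + (102/263)·R2: [0, 0, 1204/263, 6092/263, 2985/263]
R4 ← R4 + (269/263)·R2: [0, 0, 767/263, -2875/263, 1274/263]
R5 ← R5 + (131/263)·R2: [0, 0, -1094/263, 6968/263, 639/263]
R4 ← R4 − (767/1204)·R3: [0, 0, 0, -7732/301, -2873/1204]
R5 ← R5 + (547/602)·R3: [0, 0, 0, 14310/301, 7671/602]
R5 ← R5 + (7155/3866)·R4: [0, 0, 0, 0, 128757/15464]
5 nonzero rows, so the 5 vectors span a space of dimension 5.
Since 5 = 5, the vectors are linearly independent.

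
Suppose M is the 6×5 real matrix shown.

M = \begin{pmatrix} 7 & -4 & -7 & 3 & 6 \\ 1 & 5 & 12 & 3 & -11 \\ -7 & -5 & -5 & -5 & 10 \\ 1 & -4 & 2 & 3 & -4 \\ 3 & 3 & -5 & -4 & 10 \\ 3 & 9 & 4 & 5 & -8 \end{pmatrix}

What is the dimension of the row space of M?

Row reduce to echelon form.
R2 ← R2 − (1/7)·R1: [0, 39/7, 13, 18/7, -83/7]
R3 ← R3 + R1: [0, -9, -12, -2, 16]
R4 ← R4 − (1/7)·R1: [0, -24/7, 3, 18/7, -34/7]
R5 ← R5 − (3/7)·R1: [0, 33/7, -2, -37/7, 52/7]
R6 ← R6 − (3/7)·R1: [0, 75/7, 7, 26/7, -74/7]
R3 ← R3 + (21/13)·R2: [0, 0, 9, 28/13, -41/13]
R4 ← R4 + (8/13)·R2: [0, 0, 11, 54/13, -158/13]
R5 ← R5 − (11/13)·R2: [0, 0, -13, -97/13, 227/13]
R6 ← R6 − (25/13)·R2: [0, 0, -18, -16/13, 159/13]
R4 ← R4 − (11/9)·R3: [0, 0, 0, 178/117, -971/117]
R5 ← R5 + (13/9)·R3: [0, 0, 0, -509/117, 1510/117]
R6 ← R6 + (2)·R3: [0, 0, 0, 40/13, 77/13]
R5 ← R5 + (509/178)·R4: [0, 0, 0, 0, -1927/178]
R6 ← R6 − (180/89)·R4: [0, 0, 0, 0, 2021/89]
R6 ← R6 + (86/41)·R5: [0, 0, 0, 0, 0]
Echelon form has 5 nonzero rows, so rank(M) = 5.
The row space has dimension equal to the rank: 5.

5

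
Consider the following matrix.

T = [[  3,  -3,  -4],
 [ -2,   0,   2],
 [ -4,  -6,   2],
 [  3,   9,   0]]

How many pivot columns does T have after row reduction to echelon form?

Row reduce to echelon form.
R2 ← R2 + (2/3)·R1: [0, -2, -2/3]
R3 ← R3 + (4/3)·R1: [0, -10, -10/3]
R4 ← R4 − R1: [0, 12, 4]
R3 ← R3 − (5)·R2: [0, 0, 0]
R4 ← R4 + (6)·R2: [0, 0, 0]
Echelon form has 2 nonzero rows, so rank(T) = 2.
Each nonzero row contributes one pivot column: 2 pivot columns.

2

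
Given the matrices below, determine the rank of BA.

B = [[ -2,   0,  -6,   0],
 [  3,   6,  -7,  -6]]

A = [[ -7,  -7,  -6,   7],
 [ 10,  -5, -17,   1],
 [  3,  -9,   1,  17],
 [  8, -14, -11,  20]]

First compute BA:
[[ -4,  68,   6, -116],
 [-30,  96, -61, -212]]
Now row reduce the product.
R2 ← R2 − (15/2)·R1: [0, -414, -106, 658]
2 nonzero rows, so rank(BA) = 2.

2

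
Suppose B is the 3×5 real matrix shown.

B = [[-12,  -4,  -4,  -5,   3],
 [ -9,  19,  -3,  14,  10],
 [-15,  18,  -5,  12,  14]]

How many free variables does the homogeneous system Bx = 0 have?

Row reduce to echelon form.
R2 ← R2 − (3/4)·R1: [0, 22, 0, 71/4, 31/4]
R3 ← R3 − (5/4)·R1: [0, 23, 0, 73/4, 41/4]
R3 ← R3 − (23/22)·R2: [0, 0, 0, -27/88, 189/88]
3 nonzero rows, so rank(B) = 3.
B has 5 columns; by rank–nullity, nullity = 5 − 3 = 2.

2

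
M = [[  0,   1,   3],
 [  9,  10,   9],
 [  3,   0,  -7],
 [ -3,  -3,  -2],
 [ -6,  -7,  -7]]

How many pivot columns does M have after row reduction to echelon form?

Row reduce to echelon form.
Swap R1 ↔ R2
R3 ← R3 − (1/3)·R1: [0, -10/3, -10]
R4 ← R4 + (1/3)·R1: [0, 1/3, 1]
R5 ← R5 + (2/3)·R1: [0, -1/3, -1]
R3 ← R3 + (10/3)·R2: [0, 0, 0]
R4 ← R4 − (1/3)·R2: [0, 0, 0]
R5 ← R5 + (1/3)·R2: [0, 0, 0]
Echelon form has 2 nonzero rows, so rank(M) = 2.
Each nonzero row contributes one pivot column: 2 pivot columns.

2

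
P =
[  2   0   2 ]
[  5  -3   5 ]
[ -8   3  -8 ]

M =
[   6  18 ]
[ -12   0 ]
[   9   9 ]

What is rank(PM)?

First compute PM:
[[ 30,  54],
 [111, 135],
 [-156, -216]]
Now row reduce the product.
R2 ← R2 − (37/10)·R1: [0, -324/5]
R3 ← R3 + (26/5)·R1: [0, 324/5]
R3 ← R3 + R2: [0, 0]
2 nonzero rows, so rank(PM) = 2.

2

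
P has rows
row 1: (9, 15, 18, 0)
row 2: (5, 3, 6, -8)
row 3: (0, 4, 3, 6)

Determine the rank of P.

2

Row reduce to echelon form.
R2 ← R2 − (5/9)·R1: [0, -16/3, -4, -8]
R3 ← R3 + (3/4)·R2: [0, 0, 0, 0]
Echelon form has 2 nonzero rows, so rank(P) = 2.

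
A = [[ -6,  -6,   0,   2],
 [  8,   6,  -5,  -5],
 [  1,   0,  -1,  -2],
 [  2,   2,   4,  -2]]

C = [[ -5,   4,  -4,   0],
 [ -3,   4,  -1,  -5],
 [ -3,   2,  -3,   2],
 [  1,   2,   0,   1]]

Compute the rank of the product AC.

3

First compute AC:
[[ 50, -44,  30,  32],
 [-48,  36, -23, -45],
 [ -4,  -2,  -1,  -4],
 [-30,  20, -22,  -4]]
Now row reduce the product.
R2 ← R2 + (24/25)·R1: [0, -156/25, 29/5, -357/25]
R3 ← R3 + (2/25)·R1: [0, -138/25, 7/5, -36/25]
R4 ← R4 + (3/5)·R1: [0, -32/5, -4, 76/5]
R3 ← R3 − (23/26)·R2: [0, 0, -97/26, 291/26]
R4 ← R4 − (40/39)·R2: [0, 0, -388/39, 388/13]
R4 ← R4 − (8/3)·R3: [0, 0, 0, 0]
3 nonzero rows, so rank(AC) = 3.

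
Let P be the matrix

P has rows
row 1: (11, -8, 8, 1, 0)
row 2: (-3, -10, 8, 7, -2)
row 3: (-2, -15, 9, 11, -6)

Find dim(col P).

Row reduce to echelon form.
R2 ← R2 + (3/11)·R1: [0, -134/11, 112/11, 80/11, -2]
R3 ← R3 + (2/11)·R1: [0, -181/11, 115/11, 123/11, -6]
R3 ← R3 − (181/134)·R2: [0, 0, -221/67, 91/67, -221/67]
Echelon form has 3 nonzero rows, so rank(P) = 3.
The column space has dimension equal to the rank: 3.

3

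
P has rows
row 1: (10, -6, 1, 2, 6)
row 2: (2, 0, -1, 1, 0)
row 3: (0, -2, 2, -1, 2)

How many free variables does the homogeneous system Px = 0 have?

Row reduce to echelon form.
R2 ← R2 − (1/5)·R1: [0, 6/5, -6/5, 3/5, -6/5]
R3 ← R3 + (5/3)·R2: [0, 0, 0, 0, 0]
2 nonzero rows, so rank(P) = 2.
P has 5 columns; by rank–nullity, nullity = 5 − 2 = 3.

3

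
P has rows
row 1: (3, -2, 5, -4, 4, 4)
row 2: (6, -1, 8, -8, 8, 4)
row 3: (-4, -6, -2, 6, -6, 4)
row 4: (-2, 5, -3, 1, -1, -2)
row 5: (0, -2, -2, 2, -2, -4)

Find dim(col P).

3

Row reduce to echelon form.
R2 ← R2 − (2)·R1: [0, 3, -2, 0, 0, -4]
R3 ← R3 + (4/3)·R1: [0, -26/3, 14/3, 2/3, -2/3, 28/3]
R4 ← R4 + (2/3)·R1: [0, 11/3, 1/3, -5/3, 5/3, 2/3]
R3 ← R3 + (26/9)·R2: [0, 0, -10/9, 2/3, -2/3, -20/9]
R4 ← R4 − (11/9)·R2: [0, 0, 25/9, -5/3, 5/3, 50/9]
R5 ← R5 + (2/3)·R2: [0, 0, -10/3, 2, -2, -20/3]
R4 ← R4 + (5/2)·R3: [0, 0, 0, 0, 0, 0]
R5 ← R5 − (3)·R3: [0, 0, 0, 0, 0, 0]
Echelon form has 3 nonzero rows, so rank(P) = 3.
The column space has dimension equal to the rank: 3.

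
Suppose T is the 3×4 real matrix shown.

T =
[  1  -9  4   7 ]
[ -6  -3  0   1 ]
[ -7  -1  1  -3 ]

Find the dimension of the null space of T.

Row reduce to echelon form.
R2 ← R2 + (6)·R1: [0, -57, 24, 43]
R3 ← R3 + (7)·R1: [0, -64, 29, 46]
R3 ← R3 − (64/57)·R2: [0, 0, 39/19, -130/57]
3 nonzero rows, so rank(T) = 3.
T has 4 columns; by rank–nullity, nullity = 4 − 3 = 1.

1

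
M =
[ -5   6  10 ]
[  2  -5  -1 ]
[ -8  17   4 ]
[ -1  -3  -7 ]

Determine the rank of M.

3

Row reduce to echelon form.
R2 ← R2 + (2/5)·R1: [0, -13/5, 3]
R3 ← R3 − (8/5)·R1: [0, 37/5, -12]
R4 ← R4 − (1/5)·R1: [0, -21/5, -9]
R3 ← R3 + (37/13)·R2: [0, 0, -45/13]
R4 ← R4 − (21/13)·R2: [0, 0, -180/13]
R4 ← R4 − (4)·R3: [0, 0, 0]
Echelon form has 3 nonzero rows, so rank(M) = 3.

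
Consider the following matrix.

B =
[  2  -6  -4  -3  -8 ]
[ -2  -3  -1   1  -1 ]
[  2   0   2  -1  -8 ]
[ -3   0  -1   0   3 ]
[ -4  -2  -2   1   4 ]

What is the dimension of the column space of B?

Row reduce to echelon form.
R2 ← R2 + R1: [0, -9, -5, -2, -9]
R3 ← R3 − R1: [0, 6, 6, 2, 0]
R4 ← R4 + (3/2)·R1: [0, -9, -7, -9/2, -9]
R5 ← R5 + (2)·R1: [0, -14, -10, -5, -12]
R3 ← R3 + (2/3)·R2: [0, 0, 8/3, 2/3, -6]
R4 ← R4 − R2: [0, 0, -2, -5/2, 0]
R5 ← R5 − (14/9)·R2: [0, 0, -20/9, -17/9, 2]
R4 ← R4 + (3/4)·R3: [0, 0, 0, -2, -9/2]
R5 ← R5 + (5/6)·R3: [0, 0, 0, -4/3, -3]
R5 ← R5 − (2/3)·R4: [0, 0, 0, 0, 0]
Echelon form has 4 nonzero rows, so rank(B) = 4.
The column space has dimension equal to the rank: 4.

4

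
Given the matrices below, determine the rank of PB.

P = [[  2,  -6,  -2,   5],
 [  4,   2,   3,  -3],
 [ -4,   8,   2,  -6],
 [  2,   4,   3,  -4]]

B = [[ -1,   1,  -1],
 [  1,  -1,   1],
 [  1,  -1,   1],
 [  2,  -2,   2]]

First compute PB:
[[  0,   0,   0],
 [ -5,   5,  -5],
 [  2,  -2,   2],
 [ -3,   3,  -3]]
Now row reduce the product.
Swap R1 ↔ R2
R3 ← R3 + (2/5)·R1: [0, 0, 0]
R4 ← R4 − (3/5)·R1: [0, 0, 0]
1 nonzero row, so rank(PB) = 1.

1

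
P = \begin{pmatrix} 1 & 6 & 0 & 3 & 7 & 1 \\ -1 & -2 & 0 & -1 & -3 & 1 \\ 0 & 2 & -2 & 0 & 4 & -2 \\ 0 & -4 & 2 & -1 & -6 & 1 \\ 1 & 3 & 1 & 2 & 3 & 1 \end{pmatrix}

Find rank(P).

3

Row reduce to echelon form.
R2 ← R2 + R1: [0, 4, 0, 2, 4, 2]
R5 ← R5 − R1: [0, -3, 1, -1, -4, 0]
R3 ← R3 − (1/2)·R2: [0, 0, -2, -1, 2, -3]
R4 ← R4 + R2: [0, 0, 2, 1, -2, 3]
R5 ← R5 + (3/4)·R2: [0, 0, 1, 1/2, -1, 3/2]
R4 ← R4 + R3: [0, 0, 0, 0, 0, 0]
R5 ← R5 + (1/2)·R3: [0, 0, 0, 0, 0, 0]
Echelon form has 3 nonzero rows, so rank(P) = 3.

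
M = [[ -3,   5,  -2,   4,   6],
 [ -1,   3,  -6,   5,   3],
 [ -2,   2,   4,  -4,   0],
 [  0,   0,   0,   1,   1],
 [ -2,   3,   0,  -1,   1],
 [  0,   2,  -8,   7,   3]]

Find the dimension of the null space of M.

Row reduce to echelon form.
R2 ← R2 − (1/3)·R1: [0, 4/3, -16/3, 11/3, 1]
R3 ← R3 − (2/3)·R1: [0, -4/3, 16/3, -20/3, -4]
R5 ← R5 − (2/3)·R1: [0, -1/3, 4/3, -11/3, -3]
R3 ← R3 + R2: [0, 0, 0, -3, -3]
R5 ← R5 + (1/4)·R2: [0, 0, 0, -11/4, -11/4]
R6 ← R6 − (3/2)·R2: [0, 0, 0, 3/2, 3/2]
R4 ← R4 + (1/3)·R3: [0, 0, 0, 0, 0]
R5 ← R5 − (11/12)·R3: [0, 0, 0, 0, 0]
R6 ← R6 + (1/2)·R3: [0, 0, 0, 0, 0]
3 nonzero rows, so rank(M) = 3.
M has 5 columns; by rank–nullity, nullity = 5 − 3 = 2.

2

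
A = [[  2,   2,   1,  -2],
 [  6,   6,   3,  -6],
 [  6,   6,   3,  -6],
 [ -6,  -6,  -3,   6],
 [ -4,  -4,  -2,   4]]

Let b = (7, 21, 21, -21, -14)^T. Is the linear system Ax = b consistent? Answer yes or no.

Row reduce the augmented matrix [A | b].
R2 ← R2 − (3)·R1: [0, 0, 0, 0, 0]
R3 ← R3 − (3)·R1: [0, 0, 0, 0, 0]
R4 ← R4 + (3)·R1: [0, 0, 0, 0, 0]
R5 ← R5 + (2)·R1: [0, 0, 0, 0, 0]
The echelon form has 1 nonzero rows, and every pivot lies in the first 4 columns, so rank(A) = rank([A|b]) = 1.
The system is consistent.

yes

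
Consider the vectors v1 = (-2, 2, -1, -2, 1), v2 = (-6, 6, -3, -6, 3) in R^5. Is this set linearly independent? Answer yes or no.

Form the matrix with these vectors as rows and row reduce.
R2 ← R2 − (3)·R1: [0, 0, 0, 0, 0]
1 nonzero row, so the 2 vectors span a space of dimension 1.
Since 1 < 2, the vectors are linearly dependent.

no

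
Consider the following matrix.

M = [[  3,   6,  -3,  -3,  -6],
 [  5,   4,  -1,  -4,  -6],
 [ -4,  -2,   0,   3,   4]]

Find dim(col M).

Row reduce to echelon form.
R2 ← R2 − (5/3)·R1: [0, -6, 4, 1, 4]
R3 ← R3 + (4/3)·R1: [0, 6, -4, -1, -4]
R3 ← R3 + R2: [0, 0, 0, 0, 0]
Echelon form has 2 nonzero rows, so rank(M) = 2.
The column space has dimension equal to the rank: 2.

2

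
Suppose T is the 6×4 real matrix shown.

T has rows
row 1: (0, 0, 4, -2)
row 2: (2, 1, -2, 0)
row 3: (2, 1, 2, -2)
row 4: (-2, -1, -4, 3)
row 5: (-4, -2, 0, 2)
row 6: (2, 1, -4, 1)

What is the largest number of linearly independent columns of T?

Row reduce to echelon form.
Swap R1 ↔ R2
R3 ← R3 − R1: [0, 0, 4, -2]
R4 ← R4 + R1: [0, 0, -6, 3]
R5 ← R5 + (2)·R1: [0, 0, -4, 2]
R6 ← R6 − R1: [0, 0, -2, 1]
R3 ← R3 − R2: [0, 0, 0, 0]
R4 ← R4 + (3/2)·R2: [0, 0, 0, 0]
R5 ← R5 + R2: [0, 0, 0, 0]
R6 ← R6 + (1/2)·R2: [0, 0, 0, 0]
Echelon form has 2 nonzero rows, so rank(T) = 2.
The rank gives the maximum number of linearly independent columns: 2.

2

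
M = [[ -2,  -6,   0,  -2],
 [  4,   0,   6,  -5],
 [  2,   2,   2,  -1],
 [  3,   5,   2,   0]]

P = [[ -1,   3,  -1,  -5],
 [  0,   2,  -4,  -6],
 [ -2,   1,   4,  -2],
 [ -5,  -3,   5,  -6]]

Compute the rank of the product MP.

First compute MP:
[[ 12, -12,  16,  58],
 [  9,  33,  -5,  -2],
 [ -1,  15,  -7, -20],
 [ -7,  21, -15, -49]]
Now row reduce the product.
R2 ← R2 − (3/4)·R1: [0, 42, -17, -91/2]
R3 ← R3 + (1/12)·R1: [0, 14, -17/3, -91/6]
R4 ← R4 + (7/12)·R1: [0, 14, -17/3, -91/6]
R3 ← R3 − (1/3)·R2: [0, 0, 0, 0]
R4 ← R4 − (1/3)·R2: [0, 0, 0, 0]
2 nonzero rows, so rank(MP) = 2.

2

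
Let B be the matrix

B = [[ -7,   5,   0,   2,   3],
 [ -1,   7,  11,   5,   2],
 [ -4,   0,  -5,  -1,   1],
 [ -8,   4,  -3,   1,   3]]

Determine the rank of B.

Row reduce to echelon form.
R2 ← R2 − (1/7)·R1: [0, 44/7, 11, 33/7, 11/7]
R3 ← R3 − (4/7)·R1: [0, -20/7, -5, -15/7, -5/7]
R4 ← R4 − (8/7)·R1: [0, -12/7, -3, -9/7, -3/7]
R3 ← R3 + (5/11)·R2: [0, 0, 0, 0, 0]
R4 ← R4 + (3/11)·R2: [0, 0, 0, 0, 0]
Echelon form has 2 nonzero rows, so rank(B) = 2.

2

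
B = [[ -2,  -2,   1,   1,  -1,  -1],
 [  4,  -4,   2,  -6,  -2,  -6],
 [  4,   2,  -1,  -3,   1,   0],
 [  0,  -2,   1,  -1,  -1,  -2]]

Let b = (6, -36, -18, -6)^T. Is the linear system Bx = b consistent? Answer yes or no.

yes

Row reduce the augmented matrix [B | b].
R2 ← R2 + (2)·R1: [0, -8, 4, -4, -4, -8, -24]
R3 ← R3 + (2)·R1: [0, -2, 1, -1, -1, -2, -6]
R3 ← R3 − (1/4)·R2: [0, 0, 0, 0, 0, 0, 0]
R4 ← R4 − (1/4)·R2: [0, 0, 0, 0, 0, 0, 0]
The echelon form has 2 nonzero rows, and every pivot lies in the first 6 columns, so rank(B) = rank([B|b]) = 2.
The system is consistent.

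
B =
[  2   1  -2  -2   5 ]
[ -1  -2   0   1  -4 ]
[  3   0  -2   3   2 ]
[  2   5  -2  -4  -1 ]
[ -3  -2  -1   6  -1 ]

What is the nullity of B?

0

Row reduce to echelon form.
R2 ← R2 + (1/2)·R1: [0, -3/2, -1, 0, -3/2]
R3 ← R3 − (3/2)·R1: [0, -3/2, 1, 6, -11/2]
R4 ← R4 − R1: [0, 4, 0, -2, -6]
R5 ← R5 + (3/2)·R1: [0, -1/2, -4, 3, 13/2]
R3 ← R3 − R2: [0, 0, 2, 6, -4]
R4 ← R4 + (8/3)·R2: [0, 0, -8/3, -2, -10]
R5 ← R5 − (1/3)·R2: [0, 0, -11/3, 3, 7]
R4 ← R4 + (4/3)·R3: [0, 0, 0, 6, -46/3]
R5 ← R5 + (11/6)·R3: [0, 0, 0, 14, -1/3]
R5 ← R5 − (7/3)·R4: [0, 0, 0, 0, 319/9]
5 nonzero rows, so rank(B) = 5.
B has 5 columns; by rank–nullity, nullity = 5 − 5 = 0.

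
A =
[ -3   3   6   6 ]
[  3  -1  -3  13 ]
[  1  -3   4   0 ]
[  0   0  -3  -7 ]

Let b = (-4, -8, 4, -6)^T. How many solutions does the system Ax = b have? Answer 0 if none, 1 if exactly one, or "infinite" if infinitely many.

Row reduce the augmented matrix [A | b].
R2 ← R2 + R1: [0, 2, 3, 19, -12]
R3 ← R3 + (1/3)·R1: [0, -2, 6, 2, 8/3]
R3 ← R3 + R2: [0, 0, 9, 21, -28/3]
R4 ← R4 + (1/3)·R3: [0, 0, 0, 0, -82/9]
The echelon form has 4 nonzero rows; the last pivot sits in the augmented column, so rank(A) = 3 but rank([A|b]) = 4.
Since the ranks differ, the system is inconsistent.
It has no solutions.

0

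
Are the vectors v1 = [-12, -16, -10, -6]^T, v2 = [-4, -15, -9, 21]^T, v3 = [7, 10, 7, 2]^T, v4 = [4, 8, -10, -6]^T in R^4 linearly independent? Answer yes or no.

Form the matrix with these vectors as rows and row reduce.
R2 ← R2 − (1/3)·R1: [0, -29/3, -17/3, 23]
R3 ← R3 + (7/12)·R1: [0, 2/3, 7/6, -3/2]
R4 ← R4 + (1/3)·R1: [0, 8/3, -40/3, -8]
R3 ← R3 + (2/29)·R2: [0, 0, 45/58, 5/58]
R4 ← R4 + (8/29)·R2: [0, 0, -432/29, -48/29]
R4 ← R4 + (96/5)·R3: [0, 0, 0, 0]
3 nonzero rows, so the 4 vectors span a space of dimension 3.
Since 3 < 4, the vectors are linearly dependent.

no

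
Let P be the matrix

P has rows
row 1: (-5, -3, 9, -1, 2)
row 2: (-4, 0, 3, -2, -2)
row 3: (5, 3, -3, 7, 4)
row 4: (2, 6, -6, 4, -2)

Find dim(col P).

Row reduce to echelon form.
R2 ← R2 − (4/5)·R1: [0, 12/5, -21/5, -6/5, -18/5]
R3 ← R3 + R1: [0, 0, 6, 6, 6]
R4 ← R4 + (2/5)·R1: [0, 24/5, -12/5, 18/5, -6/5]
R4 ← R4 − (2)·R2: [0, 0, 6, 6, 6]
R4 ← R4 − R3: [0, 0, 0, 0, 0]
Echelon form has 3 nonzero rows, so rank(P) = 3.
The column space has dimension equal to the rank: 3.

3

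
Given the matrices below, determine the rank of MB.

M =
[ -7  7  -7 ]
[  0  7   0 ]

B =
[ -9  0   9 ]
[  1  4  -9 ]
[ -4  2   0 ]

First compute MB:
[[ 98,  14, -126],
 [  7,  28, -63]]
Now row reduce the product.
R2 ← R2 − (1/14)·R1: [0, 27, -54]
2 nonzero rows, so rank(MB) = 2.

2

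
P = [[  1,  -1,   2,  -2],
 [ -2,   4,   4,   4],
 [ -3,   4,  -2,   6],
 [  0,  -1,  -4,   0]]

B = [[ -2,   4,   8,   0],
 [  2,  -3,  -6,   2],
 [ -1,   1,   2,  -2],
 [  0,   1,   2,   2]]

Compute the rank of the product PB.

2

First compute PB:
[[ -6,   7,  14, -10],
 [  8, -12, -24,   8],
 [ 16, -20, -40,  24],
 [  2,  -1,  -2,   6]]
Now row reduce the product.
R2 ← R2 + (4/3)·R1: [0, -8/3, -16/3, -16/3]
R3 ← R3 + (8/3)·R1: [0, -4/3, -8/3, -8/3]
R4 ← R4 + (1/3)·R1: [0, 4/3, 8/3, 8/3]
R3 ← R3 − (1/2)·R2: [0, 0, 0, 0]
R4 ← R4 + (1/2)·R2: [0, 0, 0, 0]
2 nonzero rows, so rank(PB) = 2.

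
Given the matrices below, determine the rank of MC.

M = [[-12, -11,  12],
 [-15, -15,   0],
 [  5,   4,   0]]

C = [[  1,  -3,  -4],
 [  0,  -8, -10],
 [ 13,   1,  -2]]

First compute MC:
[[144, 136, 134],
 [-15, 165, 210],
 [  5, -47, -60]]
Now row reduce the product.
R2 ← R2 + (5/48)·R1: [0, 1075/6, 5375/24]
R3 ← R3 − (5/144)·R1: [0, -931/18, -4655/72]
R3 ← R3 + (931/3225)·R2: [0, 0, 0]
2 nonzero rows, so rank(MC) = 2.

2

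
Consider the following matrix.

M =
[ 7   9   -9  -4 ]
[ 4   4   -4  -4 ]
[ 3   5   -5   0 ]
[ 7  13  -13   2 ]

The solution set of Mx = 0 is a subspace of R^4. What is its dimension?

2

Row reduce to echelon form.
R2 ← R2 − (4/7)·R1: [0, -8/7, 8/7, -12/7]
R3 ← R3 − (3/7)·R1: [0, 8/7, -8/7, 12/7]
R4 ← R4 − R1: [0, 4, -4, 6]
R3 ← R3 + R2: [0, 0, 0, 0]
R4 ← R4 + (7/2)·R2: [0, 0, 0, 0]
2 nonzero rows, so rank(M) = 2.
M has 4 columns; by rank–nullity, nullity = 4 − 2 = 2.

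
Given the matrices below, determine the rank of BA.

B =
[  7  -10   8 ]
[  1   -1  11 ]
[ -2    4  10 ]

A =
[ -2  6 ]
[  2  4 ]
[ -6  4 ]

2

First compute BA:
[[-82,  34],
 [-70,  46],
 [-48,  44]]
Now row reduce the product.
R2 ← R2 − (35/41)·R1: [0, 696/41]
R3 ← R3 − (24/41)·R1: [0, 988/41]
R3 ← R3 − (247/174)·R2: [0, 0]
2 nonzero rows, so rank(BA) = 2.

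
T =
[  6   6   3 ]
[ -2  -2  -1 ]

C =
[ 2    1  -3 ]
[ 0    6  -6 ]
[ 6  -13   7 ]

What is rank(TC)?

1

First compute TC:
[[ 30,   3, -33],
 [-10,  -1,  11]]
Now row reduce the product.
R2 ← R2 + (1/3)·R1: [0, 0, 0]
1 nonzero row, so rank(TC) = 1.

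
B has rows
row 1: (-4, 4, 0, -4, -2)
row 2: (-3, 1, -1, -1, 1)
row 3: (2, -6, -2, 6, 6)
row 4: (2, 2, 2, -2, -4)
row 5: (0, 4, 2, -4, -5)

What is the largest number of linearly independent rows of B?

2

Row reduce to echelon form.
R2 ← R2 − (3/4)·R1: [0, -2, -1, 2, 5/2]
R3 ← R3 + (1/2)·R1: [0, -4, -2, 4, 5]
R4 ← R4 + (1/2)·R1: [0, 4, 2, -4, -5]
R3 ← R3 − (2)·R2: [0, 0, 0, 0, 0]
R4 ← R4 + (2)·R2: [0, 0, 0, 0, 0]
R5 ← R5 + (2)·R2: [0, 0, 0, 0, 0]
Echelon form has 2 nonzero rows, so rank(B) = 2.
The rank gives the maximum number of linearly independent rows: 2.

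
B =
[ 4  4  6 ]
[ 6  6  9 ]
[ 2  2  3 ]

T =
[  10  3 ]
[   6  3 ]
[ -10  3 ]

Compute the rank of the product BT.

1

First compute BT:
[[  4,  42],
 [  6,  63],
 [  2,  21]]
Now row reduce the product.
R2 ← R2 − (3/2)·R1: [0, 0]
R3 ← R3 − (1/2)·R1: [0, 0]
1 nonzero row, so rank(BT) = 1.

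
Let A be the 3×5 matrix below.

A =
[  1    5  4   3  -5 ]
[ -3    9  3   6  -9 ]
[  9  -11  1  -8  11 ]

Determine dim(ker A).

Row reduce to echelon form.
R2 ← R2 + (3)·R1: [0, 24, 15, 15, -24]
R3 ← R3 − (9)·R1: [0, -56, -35, -35, 56]
R3 ← R3 + (7/3)·R2: [0, 0, 0, 0, 0]
2 nonzero rows, so rank(A) = 2.
A has 5 columns; by rank–nullity, nullity = 5 − 2 = 3.

3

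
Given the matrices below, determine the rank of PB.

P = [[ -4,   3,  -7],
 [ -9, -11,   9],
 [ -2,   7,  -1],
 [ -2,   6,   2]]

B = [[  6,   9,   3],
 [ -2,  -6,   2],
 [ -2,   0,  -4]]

First compute PB:
[[-16, -54,  22],
 [-50, -15, -85],
 [-24, -60,  12],
 [-28, -54,  -2]]
Now row reduce the product.
R2 ← R2 − (25/8)·R1: [0, 615/4, -615/4]
R3 ← R3 − (3/2)·R1: [0, 21, -21]
R4 ← R4 − (7/4)·R1: [0, 81/2, -81/2]
R3 ← R3 − (28/205)·R2: [0, 0, 0]
R4 ← R4 − (54/205)·R2: [0, 0, 0]
2 nonzero rows, so rank(PB) = 2.

2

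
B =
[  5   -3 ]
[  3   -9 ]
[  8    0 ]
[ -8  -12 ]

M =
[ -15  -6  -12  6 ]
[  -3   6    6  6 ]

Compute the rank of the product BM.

2

First compute BM:
[[-66, -48, -78,  12],
 [-18, -72, -90, -36],
 [-120, -48, -96,  48],
 [156, -24,  24, -120]]
Now row reduce the product.
R2 ← R2 − (3/11)·R1: [0, -648/11, -756/11, -432/11]
R3 ← R3 − (20/11)·R1: [0, 432/11, 504/11, 288/11]
R4 ← R4 + (26/11)·R1: [0, -1512/11, -1764/11, -1008/11]
R3 ← R3 + (2/3)·R2: [0, 0, 0, 0]
R4 ← R4 − (7/3)·R2: [0, 0, 0, 0]
2 nonzero rows, so rank(BM) = 2.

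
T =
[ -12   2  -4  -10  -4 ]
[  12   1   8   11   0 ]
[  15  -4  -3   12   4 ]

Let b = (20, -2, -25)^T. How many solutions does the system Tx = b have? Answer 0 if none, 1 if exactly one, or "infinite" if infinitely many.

infinite

Row reduce the augmented matrix [T | b].
R2 ← R2 + R1: [0, 3, 4, 1, -4, 18]
R3 ← R3 + (5/4)·R1: [0, -3/2, -8, -1/2, -1, 0]
R3 ← R3 + (1/2)·R2: [0, 0, -6, 0, -3, 9]
The echelon form has 3 nonzero rows, and every pivot lies in the first 5 columns, so rank(T) = rank([T|b]) = 3.
The system is consistent.
rank = 3 < 5 unknowns, so there are infinitely many solutions.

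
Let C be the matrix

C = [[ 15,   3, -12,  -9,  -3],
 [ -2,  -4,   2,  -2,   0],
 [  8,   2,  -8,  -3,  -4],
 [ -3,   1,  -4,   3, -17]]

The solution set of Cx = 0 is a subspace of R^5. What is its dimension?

1

Row reduce to echelon form.
R2 ← R2 + (2/15)·R1: [0, -18/5, 2/5, -16/5, -2/5]
R3 ← R3 − (8/15)·R1: [0, 2/5, -8/5, 9/5, -12/5]
R4 ← R4 + (1/5)·R1: [0, 8/5, -32/5, 6/5, -88/5]
R3 ← R3 + (1/9)·R2: [0, 0, -14/9, 13/9, -22/9]
R4 ← R4 + (4/9)·R2: [0, 0, -56/9, -2/9, -160/9]
R4 ← R4 − (4)·R3: [0, 0, 0, -6, -8]
4 nonzero rows, so rank(C) = 4.
C has 5 columns; by rank–nullity, nullity = 5 − 4 = 1.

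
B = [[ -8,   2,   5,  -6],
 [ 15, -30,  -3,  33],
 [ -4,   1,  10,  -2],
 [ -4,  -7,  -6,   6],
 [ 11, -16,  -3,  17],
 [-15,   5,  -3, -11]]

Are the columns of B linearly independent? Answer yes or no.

Row reduce B to echelon form.
R2 ← R2 + (15/8)·R1: [0, -105/4, 51/8, 87/4]
R3 ← R3 − (1/2)·R1: [0, 0, 15/2, 1]
R4 ← R4 − (1/2)·R1: [0, -8, -17/2, 9]
R5 ← R5 + (11/8)·R1: [0, -53/4, 31/8, 35/4]
R6 ← R6 − (15/8)·R1: [0, 5/4, -99/8, 1/4]
R4 ← R4 − (32/105)·R2: [0, 0, -731/70, 83/35]
R5 ← R5 − (53/105)·R2: [0, 0, 23/35, -78/35]
R6 ← R6 + (1/21)·R2: [0, 0, -169/14, 9/7]
R4 ← R4 + (731/525)·R3: [0, 0, 0, 1976/525]
R5 ← R5 − (46/525)·R3: [0, 0, 0, -1216/525]
R6 ← R6 + (169/105)·R3: [0, 0, 0, 304/105]
R5 ← R5 + (8/13)·R4: [0, 0, 0, 0]
R6 ← R6 − (10/13)·R4: [0, 0, 0, 0]
4 pivots among 4 columns.
Every column is a pivot column, so the columns are linearly independent.

yes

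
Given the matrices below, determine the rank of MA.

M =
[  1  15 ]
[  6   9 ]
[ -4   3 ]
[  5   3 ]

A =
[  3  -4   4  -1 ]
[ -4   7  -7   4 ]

First compute MA:
[[-57, 101, -101,  59],
 [-18,  39, -39,  30],
 [-24,  37, -37,  16],
 [  3,   1,  -1,   7]]
Now row reduce the product.
R2 ← R2 − (6/19)·R1: [0, 135/19, -135/19, 216/19]
R3 ← R3 − (8/19)·R1: [0, -105/19, 105/19, -168/19]
R4 ← R4 + (1/19)·R1: [0, 120/19, -120/19, 192/19]
R3 ← R3 + (7/9)·R2: [0, 0, 0, 0]
R4 ← R4 − (8/9)·R2: [0, 0, 0, 0]
2 nonzero rows, so rank(MA) = 2.

2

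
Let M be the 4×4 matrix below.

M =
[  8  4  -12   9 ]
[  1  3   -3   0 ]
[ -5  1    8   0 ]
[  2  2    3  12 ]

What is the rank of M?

4

Row reduce to echelon form.
R2 ← R2 − (1/8)·R1: [0, 5/2, -3/2, -9/8]
R3 ← R3 + (5/8)·R1: [0, 7/2, 1/2, 45/8]
R4 ← R4 − (1/4)·R1: [0, 1, 6, 39/4]
R3 ← R3 − (7/5)·R2: [0, 0, 13/5, 36/5]
R4 ← R4 − (2/5)·R2: [0, 0, 33/5, 51/5]
R4 ← R4 − (33/13)·R3: [0, 0, 0, -105/13]
Echelon form has 4 nonzero rows, so rank(M) = 4.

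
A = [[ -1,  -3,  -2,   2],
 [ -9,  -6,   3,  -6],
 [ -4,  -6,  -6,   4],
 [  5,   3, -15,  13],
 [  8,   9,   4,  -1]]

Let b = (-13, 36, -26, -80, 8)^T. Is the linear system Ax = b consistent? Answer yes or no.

yes

Row reduce the augmented matrix [A | b].
R2 ← R2 − (9)·R1: [0, 21, 21, -24, 153]
R3 ← R3 − (4)·R1: [0, 6, 2, -4, 26]
R4 ← R4 + (5)·R1: [0, -12, -25, 23, -145]
R5 ← R5 + (8)·R1: [0, -15, -12, 15, -96]
R3 ← R3 − (2/7)·R2: [0, 0, -4, 20/7, -124/7]
R4 ← R4 + (4/7)·R2: [0, 0, -13, 65/7, -403/7]
R5 ← R5 + (5/7)·R2: [0, 0, 3, -15/7, 93/7]
R4 ← R4 − (13/4)·R3: [0, 0, 0, 0, 0]
R5 ← R5 + (3/4)·R3: [0, 0, 0, 0, 0]
The echelon form has 3 nonzero rows, and every pivot lies in the first 4 columns, so rank(A) = rank([A|b]) = 3.
The system is consistent.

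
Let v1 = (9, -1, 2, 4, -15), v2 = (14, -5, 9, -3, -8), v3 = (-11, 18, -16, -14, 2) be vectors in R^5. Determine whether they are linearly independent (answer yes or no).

yes

Form the matrix with these vectors as rows and row reduce.
R2 ← R2 − (14/9)·R1: [0, -31/9, 53/9, -83/9, 46/3]
R3 ← R3 + (11/9)·R1: [0, 151/9, -122/9, -82/9, -49/3]
R3 ← R3 + (151/31)·R2: [0, 0, 469/31, -1675/31, 1809/31]
3 nonzero rows, so the 3 vectors span a space of dimension 3.
Since 3 = 3, the vectors are linearly independent.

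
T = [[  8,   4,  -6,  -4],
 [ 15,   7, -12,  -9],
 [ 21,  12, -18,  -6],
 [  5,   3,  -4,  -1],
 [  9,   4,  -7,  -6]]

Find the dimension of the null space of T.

1

Row reduce to echelon form.
R2 ← R2 − (15/8)·R1: [0, -1/2, -3/4, -3/2]
R3 ← R3 − (21/8)·R1: [0, 3/2, -9/4, 9/2]
R4 ← R4 − (5/8)·R1: [0, 1/2, -1/4, 3/2]
R5 ← R5 − (9/8)·R1: [0, -1/2, -1/4, -3/2]
R3 ← R3 + (3)·R2: [0, 0, -9/2, 0]
R4 ← R4 + R2: [0, 0, -1, 0]
R5 ← R5 − R2: [0, 0, 1/2, 0]
R4 ← R4 − (2/9)·R3: [0, 0, 0, 0]
R5 ← R5 + (1/9)·R3: [0, 0, 0, 0]
3 nonzero rows, so rank(T) = 3.
T has 4 columns; by rank–nullity, nullity = 4 − 3 = 1.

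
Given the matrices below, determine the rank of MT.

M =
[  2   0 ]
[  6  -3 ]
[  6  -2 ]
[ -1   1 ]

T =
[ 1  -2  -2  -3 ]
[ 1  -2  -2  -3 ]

1

First compute MT:
[[  2,  -4,  -4,  -6],
 [  3,  -6,  -6,  -9],
 [  4,  -8,  -8, -12],
 [  0,   0,   0,   0]]
Now row reduce the product.
R2 ← R2 − (3/2)·R1: [0, 0, 0, 0]
R3 ← R3 − (2)·R1: [0, 0, 0, 0]
1 nonzero row, so rank(MT) = 1.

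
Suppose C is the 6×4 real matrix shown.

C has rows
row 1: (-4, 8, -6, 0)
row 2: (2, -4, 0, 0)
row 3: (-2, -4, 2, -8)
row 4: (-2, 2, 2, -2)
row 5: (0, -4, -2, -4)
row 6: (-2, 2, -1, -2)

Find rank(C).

Row reduce to echelon form.
R2 ← R2 + (1/2)·R1: [0, 0, -3, 0]
R3 ← R3 − (1/2)·R1: [0, -8, 5, -8]
R4 ← R4 − (1/2)·R1: [0, -2, 5, -2]
R6 ← R6 − (1/2)·R1: [0, -2, 2, -2]
Swap R2 ↔ R3
R4 ← R4 − (1/4)·R2: [0, 0, 15/4, 0]
R5 ← R5 − (1/2)·R2: [0, 0, -9/2, 0]
R6 ← R6 − (1/4)·R2: [0, 0, 3/4, 0]
R4 ← R4 + (5/4)·R3: [0, 0, 0, 0]
R5 ← R5 − (3/2)·R3: [0, 0, 0, 0]
R6 ← R6 + (1/4)·R3: [0, 0, 0, 0]
Echelon form has 3 nonzero rows, so rank(C) = 3.

3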